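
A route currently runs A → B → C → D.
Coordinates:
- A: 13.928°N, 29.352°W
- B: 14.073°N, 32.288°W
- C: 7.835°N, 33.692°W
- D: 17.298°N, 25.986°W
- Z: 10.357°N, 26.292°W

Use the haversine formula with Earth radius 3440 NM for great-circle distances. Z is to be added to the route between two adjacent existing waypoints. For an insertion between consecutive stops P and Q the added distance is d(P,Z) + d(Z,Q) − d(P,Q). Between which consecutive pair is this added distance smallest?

Added distance for inserting Z between each consecutive pair:
A–B: 525.0 NM
B–C: 497.1 NM
C–D: 155.8 NM
Smallest added distance is 155.8 NM, inserting between C and D.

between C and D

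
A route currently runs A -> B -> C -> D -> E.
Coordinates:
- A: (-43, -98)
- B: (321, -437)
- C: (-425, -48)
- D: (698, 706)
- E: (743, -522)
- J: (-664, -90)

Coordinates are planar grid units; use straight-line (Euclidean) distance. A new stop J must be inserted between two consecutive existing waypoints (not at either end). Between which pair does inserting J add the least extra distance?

between B and C

Added distance for inserting J between each consecutive pair:
A–B: 1168.0
B–C: 445.7
C–D: 467.6
D–E: 1820.6
Smallest added distance is 445.7, inserting between B and C.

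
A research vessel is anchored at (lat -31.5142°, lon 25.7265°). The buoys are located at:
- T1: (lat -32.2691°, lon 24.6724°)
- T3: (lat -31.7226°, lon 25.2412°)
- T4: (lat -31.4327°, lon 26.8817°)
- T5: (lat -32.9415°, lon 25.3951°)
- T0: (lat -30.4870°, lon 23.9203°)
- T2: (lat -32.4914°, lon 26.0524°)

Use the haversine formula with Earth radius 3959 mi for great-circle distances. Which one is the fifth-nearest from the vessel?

Distances from the vessel ((lat -31.5142°, lon 25.7265°)):
T3: 32.0 mi
T4: 68.3 mi
T2: 70.2 mi
T1: 80.9 mi
T5: 100.5 mi
T0: 128.4 mi
The fifth-nearest is T5 at 100.5 mi.

T5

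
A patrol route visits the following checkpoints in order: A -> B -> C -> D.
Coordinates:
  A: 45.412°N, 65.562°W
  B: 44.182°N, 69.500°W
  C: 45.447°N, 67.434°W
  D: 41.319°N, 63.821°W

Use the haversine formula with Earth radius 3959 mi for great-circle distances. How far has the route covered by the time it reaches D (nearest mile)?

683 mi

Leg distances:
A→B: 210.9 mi  (cumulative 210.9 mi)
B→C: 133.8 mi  (cumulative 344.7 mi)
C→D: 338.0 mi  (cumulative 682.7 mi)
Cumulative distance at D ≈ 683 mi.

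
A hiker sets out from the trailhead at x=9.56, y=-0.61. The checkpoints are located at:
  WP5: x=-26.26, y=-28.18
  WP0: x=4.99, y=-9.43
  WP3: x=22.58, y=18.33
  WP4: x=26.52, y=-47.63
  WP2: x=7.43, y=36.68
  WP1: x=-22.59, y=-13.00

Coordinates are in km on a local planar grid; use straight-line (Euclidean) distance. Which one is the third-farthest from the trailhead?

WP2

Distances from the trailhead (x=9.56, y=-0.61):
WP4: 50.0 km
WP5: 45.2 km
WP2: 37.4 km
WP1: 34.5 km
WP3: 23.0 km
WP0: 9.9 km
The third-farthest is WP2 at 37.4 km.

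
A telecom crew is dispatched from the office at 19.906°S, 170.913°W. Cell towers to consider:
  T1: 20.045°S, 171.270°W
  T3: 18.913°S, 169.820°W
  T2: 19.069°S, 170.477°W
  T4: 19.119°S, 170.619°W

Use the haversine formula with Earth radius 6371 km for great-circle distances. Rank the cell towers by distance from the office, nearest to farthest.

Distances from the office:
T1 20.045°S, 171.270°W: 40.4 km
T4 19.119°S, 170.619°W: 92.8 km
T2 19.069°S, 170.477°W: 103.7 km
T3 18.913°S, 169.820°W: 159.2 km

T1, T4, T2, T3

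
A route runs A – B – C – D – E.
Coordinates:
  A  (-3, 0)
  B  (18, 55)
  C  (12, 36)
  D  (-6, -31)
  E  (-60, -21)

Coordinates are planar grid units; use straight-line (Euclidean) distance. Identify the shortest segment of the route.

Leg distances:
A→B: 58.9
B→C: 19.9
C→D: 69.4
D→E: 54.9
The shortest leg is B–C at 19.9.

B–C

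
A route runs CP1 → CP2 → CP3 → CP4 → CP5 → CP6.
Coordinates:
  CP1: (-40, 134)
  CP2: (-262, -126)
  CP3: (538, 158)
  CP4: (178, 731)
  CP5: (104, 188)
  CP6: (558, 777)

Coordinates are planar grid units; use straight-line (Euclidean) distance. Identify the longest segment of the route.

Leg distances:
CP1→CP2: 341.9
CP2→CP3: 848.9
CP3→CP4: 676.7
CP4→CP5: 548.0
CP5→CP6: 743.7
The longest leg is CP2–CP3 at 848.9.

CP2–CP3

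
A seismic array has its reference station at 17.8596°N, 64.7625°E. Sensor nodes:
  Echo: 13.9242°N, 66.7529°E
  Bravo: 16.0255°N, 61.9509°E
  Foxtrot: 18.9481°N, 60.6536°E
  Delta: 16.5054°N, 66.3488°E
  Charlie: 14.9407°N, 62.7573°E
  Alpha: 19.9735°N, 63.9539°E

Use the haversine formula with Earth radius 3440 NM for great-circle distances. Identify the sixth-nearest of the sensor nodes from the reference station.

Distance to each, sorted:
Delta: 122.0 NM
Alpha: 135.0 NM
Bravo: 195.4 NM
Charlie: 209.9 NM
Foxtrot: 243.0 NM
Echo: 262.7 NM
The sixth-nearest is Echo at 262.7 NM.

Echo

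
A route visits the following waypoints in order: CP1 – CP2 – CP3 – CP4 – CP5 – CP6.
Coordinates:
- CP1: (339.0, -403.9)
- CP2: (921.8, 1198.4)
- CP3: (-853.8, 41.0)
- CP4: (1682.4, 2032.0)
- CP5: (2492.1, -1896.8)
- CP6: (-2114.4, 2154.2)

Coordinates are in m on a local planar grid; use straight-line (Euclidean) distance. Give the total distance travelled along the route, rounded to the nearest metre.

17195 m

Leg distances:
CP1→CP2: 1705.0 m  (cumulative 1705.0 m)
CP2→CP3: 2119.5 m  (cumulative 3824.5 m)
CP3→CP4: 3224.3 m  (cumulative 7048.9 m)
CP4→CP5: 4011.4 m  (cumulative 11060.2 m)
CP5→CP6: 6134.4 m  (cumulative 17194.6 m)
Total route length ≈ 17195 m.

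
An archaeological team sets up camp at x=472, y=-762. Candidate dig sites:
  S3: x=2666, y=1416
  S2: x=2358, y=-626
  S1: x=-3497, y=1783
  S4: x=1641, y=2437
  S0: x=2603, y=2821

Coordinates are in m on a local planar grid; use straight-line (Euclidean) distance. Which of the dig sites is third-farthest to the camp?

Distance to each, sorted:
S1: 4714.9 m
S0: 4168.8 m
S4: 3405.9 m
S3: 3091.5 m
S2: 1890.9 m
The third-farthest is S4 at 3405.9 m.

S4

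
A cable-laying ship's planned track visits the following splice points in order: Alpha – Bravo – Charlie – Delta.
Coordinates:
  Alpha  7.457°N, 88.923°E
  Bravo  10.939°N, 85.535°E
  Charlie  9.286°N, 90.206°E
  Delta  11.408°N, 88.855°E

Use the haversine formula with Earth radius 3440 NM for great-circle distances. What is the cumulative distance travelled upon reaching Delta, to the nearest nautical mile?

734 NM

Leg distances:
Alpha→Bravo: 289.8 NM  (cumulative 289.8 NM)
Bravo→Charlie: 293.4 NM  (cumulative 583.2 NM)
Charlie→Delta: 150.3 NM  (cumulative 733.5 NM)
Cumulative distance at Delta ≈ 734 NM.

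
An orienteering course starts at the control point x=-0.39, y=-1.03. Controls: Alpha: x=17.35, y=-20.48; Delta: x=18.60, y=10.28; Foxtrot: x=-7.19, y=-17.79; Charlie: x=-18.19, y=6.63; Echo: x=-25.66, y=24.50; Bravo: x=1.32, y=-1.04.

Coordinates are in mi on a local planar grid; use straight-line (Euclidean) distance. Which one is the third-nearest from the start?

Charlie

Distances from the start (x=-0.39, y=-1.03):
Bravo: 1.7 mi
Foxtrot: 18.1 mi
Charlie: 19.4 mi
Delta: 22.1 mi
Alpha: 26.3 mi
Echo: 35.9 mi
The third-nearest is Charlie at 19.4 mi.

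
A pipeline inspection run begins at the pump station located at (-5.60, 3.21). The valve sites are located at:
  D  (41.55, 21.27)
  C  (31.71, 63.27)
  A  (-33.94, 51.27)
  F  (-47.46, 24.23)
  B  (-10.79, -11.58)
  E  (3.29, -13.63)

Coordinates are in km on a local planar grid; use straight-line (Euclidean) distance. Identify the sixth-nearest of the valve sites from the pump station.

Distance to each, sorted:
B: 15.7 km
E: 19.0 km
F: 46.8 km
D: 50.5 km
A: 55.8 km
C: 70.7 km
The sixth-nearest is C at 70.7 km.

C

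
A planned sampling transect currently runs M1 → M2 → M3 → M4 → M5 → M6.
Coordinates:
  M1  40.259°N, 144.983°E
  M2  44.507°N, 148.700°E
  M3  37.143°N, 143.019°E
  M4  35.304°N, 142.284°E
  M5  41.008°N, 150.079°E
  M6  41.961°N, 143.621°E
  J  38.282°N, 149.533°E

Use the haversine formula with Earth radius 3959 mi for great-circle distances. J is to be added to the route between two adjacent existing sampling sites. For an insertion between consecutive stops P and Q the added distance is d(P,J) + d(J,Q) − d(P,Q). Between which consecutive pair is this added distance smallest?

between M4 and M5

Added distance for inserting J between each consecutive pair:
M1–M2: 361.9 mi
M2–M3: 208.0 mi
M3–M4: 681.7 mi
M4–M5: 63.1 mi
M5–M6: 252.5 mi
Smallest added distance is 63.1 mi, inserting between M4 and M5.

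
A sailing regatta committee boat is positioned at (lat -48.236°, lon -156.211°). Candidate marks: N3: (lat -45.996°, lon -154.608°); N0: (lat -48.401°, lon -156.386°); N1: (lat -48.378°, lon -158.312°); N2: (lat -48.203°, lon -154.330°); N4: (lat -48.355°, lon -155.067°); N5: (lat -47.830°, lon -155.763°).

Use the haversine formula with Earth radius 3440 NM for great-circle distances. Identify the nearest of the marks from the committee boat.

N0

Distance to each, sorted:
N0: 12.1 NM
N5: 30.3 NM
N4: 46.3 NM
N2: 75.3 NM
N1: 84.3 NM
N3: 149.6 NM
The nearest is N0 at 12.1 NM.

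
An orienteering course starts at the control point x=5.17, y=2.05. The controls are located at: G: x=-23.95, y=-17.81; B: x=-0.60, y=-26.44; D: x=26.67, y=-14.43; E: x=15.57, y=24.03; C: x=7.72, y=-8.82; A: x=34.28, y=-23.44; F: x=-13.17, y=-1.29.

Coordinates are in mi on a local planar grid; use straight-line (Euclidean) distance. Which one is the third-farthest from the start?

B

Distances from the start (x=5.17, y=2.05):
A: 38.7 mi
G: 35.2 mi
B: 29.1 mi
D: 27.1 mi
E: 24.3 mi
F: 18.6 mi
C: 11.2 mi
The third-farthest is B at 29.1 mi.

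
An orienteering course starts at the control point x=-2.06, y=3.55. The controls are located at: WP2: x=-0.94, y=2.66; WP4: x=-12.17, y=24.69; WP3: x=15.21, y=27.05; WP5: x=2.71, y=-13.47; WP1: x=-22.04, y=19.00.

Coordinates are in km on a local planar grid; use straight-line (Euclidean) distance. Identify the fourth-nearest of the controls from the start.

WP1

Distances from the start (x=-2.06, y=3.55):
WP2: 1.4 km
WP5: 17.7 km
WP4: 23.4 km
WP1: 25.3 km
WP3: 29.2 km
The fourth-nearest is WP1 at 25.3 km.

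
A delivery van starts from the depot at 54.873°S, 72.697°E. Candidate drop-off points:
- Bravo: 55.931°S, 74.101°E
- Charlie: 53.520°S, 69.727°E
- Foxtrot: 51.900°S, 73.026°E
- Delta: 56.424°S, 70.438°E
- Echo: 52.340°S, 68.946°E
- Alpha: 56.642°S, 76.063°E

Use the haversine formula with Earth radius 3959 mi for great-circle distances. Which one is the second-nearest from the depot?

Delta

Distance to each, sorted:
Bravo: 91.5 mi
Delta: 138.7 mi
Charlie: 152.1 mi
Alpha: 179.0 mi
Foxtrot: 205.9 mi
Echo: 232.9 mi
The second-nearest is Delta at 138.7 mi.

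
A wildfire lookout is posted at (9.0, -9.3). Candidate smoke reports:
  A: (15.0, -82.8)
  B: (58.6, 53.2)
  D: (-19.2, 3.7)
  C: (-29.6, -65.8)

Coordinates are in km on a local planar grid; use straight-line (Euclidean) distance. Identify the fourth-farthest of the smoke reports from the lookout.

D

Distance to each, sorted:
B: 79.8 km
A: 73.7 km
C: 68.4 km
D: 31.1 km
The fourth-farthest is D at 31.1 km.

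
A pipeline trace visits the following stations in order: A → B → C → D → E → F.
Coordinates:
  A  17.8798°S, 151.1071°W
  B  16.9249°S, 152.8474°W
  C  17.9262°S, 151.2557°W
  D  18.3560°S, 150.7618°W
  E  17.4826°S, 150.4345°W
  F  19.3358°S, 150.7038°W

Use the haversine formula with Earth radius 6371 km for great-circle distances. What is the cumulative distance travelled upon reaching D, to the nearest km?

Leg distances:
A→B: 213.0 km  (cumulative 213.0 km)
B→C: 202.3 km  (cumulative 415.3 km)
C→D: 70.8 km  (cumulative 486.0 km)
Cumulative distance at D ≈ 486 km.

486 km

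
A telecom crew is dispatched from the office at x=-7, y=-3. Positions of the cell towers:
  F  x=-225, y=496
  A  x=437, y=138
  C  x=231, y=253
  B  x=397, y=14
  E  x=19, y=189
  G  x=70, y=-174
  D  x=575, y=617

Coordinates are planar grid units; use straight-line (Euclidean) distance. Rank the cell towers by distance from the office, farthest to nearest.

Computing each straight-line distance from x=-7, y=-3:
D x=575, y=617: 850.4
F x=-225, y=496: 544.5
A x=437, y=138: 465.9
B x=397, y=14: 404.4
C x=231, y=253: 349.5
E x=19, y=189: 193.8
G x=70, y=-174: 187.5

D, F, A, B, C, E, G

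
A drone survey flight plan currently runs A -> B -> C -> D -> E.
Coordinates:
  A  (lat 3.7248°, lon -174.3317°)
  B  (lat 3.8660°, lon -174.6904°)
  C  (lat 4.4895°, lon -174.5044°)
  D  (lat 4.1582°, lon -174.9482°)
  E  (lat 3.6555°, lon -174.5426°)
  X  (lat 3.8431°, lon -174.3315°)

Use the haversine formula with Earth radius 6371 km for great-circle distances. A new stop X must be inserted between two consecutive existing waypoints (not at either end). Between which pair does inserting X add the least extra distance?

between A and B

Added distance for inserting X between each consecutive pair:
A–B: 10.3 km
B–C: 42.0 km
C–D: 89.8 km
D–E: 36.5 km
Smallest added distance is 10.3 km, inserting between A and B.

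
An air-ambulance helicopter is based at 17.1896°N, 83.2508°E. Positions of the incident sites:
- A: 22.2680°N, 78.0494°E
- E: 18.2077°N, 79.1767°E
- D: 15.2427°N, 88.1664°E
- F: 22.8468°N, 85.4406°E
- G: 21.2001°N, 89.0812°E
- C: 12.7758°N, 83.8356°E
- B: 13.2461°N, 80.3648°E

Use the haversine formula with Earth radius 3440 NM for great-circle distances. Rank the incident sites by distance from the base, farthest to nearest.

Distances from the base:
A 22.2680°N, 78.0494°E: 423.4 NM
G 21.2001°N, 89.0812°E: 408.9 NM
F 22.8468°N, 85.4406°E: 361.4 NM
D 15.2427°N, 88.1664°E: 306.5 NM
B 13.2461°N, 80.3648°E: 289.8 NM
C 12.7758°N, 83.8356°E: 267.2 NM
E 18.2077°N, 79.1767°E: 240.9 NM

A, G, F, D, B, C, E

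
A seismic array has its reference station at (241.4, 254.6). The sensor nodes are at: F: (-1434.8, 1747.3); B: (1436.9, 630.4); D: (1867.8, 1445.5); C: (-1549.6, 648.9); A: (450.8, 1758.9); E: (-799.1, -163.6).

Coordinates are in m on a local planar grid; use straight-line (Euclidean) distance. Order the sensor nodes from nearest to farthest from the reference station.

Distances from the reference station:
E (-799.1, -163.6): 1121.4 m
B (1436.9, 630.4): 1253.2 m
A (450.8, 1758.9): 1518.8 m
C (-1549.6, 648.9): 1833.9 m
D (1867.8, 1445.5): 2015.8 m
F (-1434.8, 1747.3): 2244.5 m

E, B, A, C, D, F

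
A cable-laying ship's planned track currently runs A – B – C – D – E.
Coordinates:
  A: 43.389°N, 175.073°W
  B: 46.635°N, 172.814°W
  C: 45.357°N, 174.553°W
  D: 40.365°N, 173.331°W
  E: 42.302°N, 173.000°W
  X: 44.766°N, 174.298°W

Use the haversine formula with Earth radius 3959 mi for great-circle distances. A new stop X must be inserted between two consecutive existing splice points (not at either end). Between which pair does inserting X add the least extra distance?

Added distance for inserting X between each consecutive pair:
A–B: 0.4 mi
B–C: 68.8 mi
C–D: 0.3 mi
D–E: 355.4 mi
Smallest added distance is 0.3 mi, inserting between C and D.

between C and D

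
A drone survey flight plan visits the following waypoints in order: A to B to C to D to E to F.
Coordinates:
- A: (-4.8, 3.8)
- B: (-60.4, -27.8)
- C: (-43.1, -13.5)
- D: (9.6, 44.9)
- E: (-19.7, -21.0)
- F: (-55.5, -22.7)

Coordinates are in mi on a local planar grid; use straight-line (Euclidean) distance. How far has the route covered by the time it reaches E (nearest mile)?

237 mi

Leg distances:
A→B: 64.0 mi  (cumulative 64.0 mi)
B→C: 22.4 mi  (cumulative 86.4 mi)
C→D: 78.7 mi  (cumulative 165.1 mi)
D→E: 72.1 mi  (cumulative 237.2 mi)
Cumulative distance at E ≈ 237 mi.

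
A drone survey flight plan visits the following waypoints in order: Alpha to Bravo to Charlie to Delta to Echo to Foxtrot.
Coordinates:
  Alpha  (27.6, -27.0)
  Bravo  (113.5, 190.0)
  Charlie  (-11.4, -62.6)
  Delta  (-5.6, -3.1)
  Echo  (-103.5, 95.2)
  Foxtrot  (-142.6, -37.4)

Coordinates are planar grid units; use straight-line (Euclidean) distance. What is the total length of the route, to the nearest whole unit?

852

Leg distances:
Alpha→Bravo: 233.4  (cumulative 233.4)
Bravo→Charlie: 281.8  (cumulative 515.2)
Charlie→Delta: 59.8  (cumulative 575.0)
Delta→Echo: 138.7  (cumulative 713.7)
Echo→Foxtrot: 138.2  (cumulative 851.9)
Total route length ≈ 852.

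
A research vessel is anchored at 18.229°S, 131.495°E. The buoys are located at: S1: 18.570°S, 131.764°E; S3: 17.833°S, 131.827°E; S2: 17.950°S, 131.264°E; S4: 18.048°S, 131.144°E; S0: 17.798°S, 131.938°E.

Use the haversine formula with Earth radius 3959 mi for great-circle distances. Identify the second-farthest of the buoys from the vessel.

S3

Distances from the vessel (18.229°S, 131.495°E):
S0: 41.6 mi
S3: 35.0 mi
S1: 29.4 mi
S4: 26.2 mi
S2: 24.5 mi
The second-farthest is S3 at 35.0 mi.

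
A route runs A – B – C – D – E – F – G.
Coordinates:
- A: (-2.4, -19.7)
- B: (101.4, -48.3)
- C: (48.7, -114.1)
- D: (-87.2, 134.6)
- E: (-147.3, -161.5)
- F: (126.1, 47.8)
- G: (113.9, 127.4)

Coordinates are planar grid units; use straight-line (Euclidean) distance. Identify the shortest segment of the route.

Leg distances:
A→B: 107.7
B→C: 84.3
C→D: 283.4
D→E: 302.1
E→F: 344.3
F→G: 80.5
The shortest leg is F–G at 80.5.

F–G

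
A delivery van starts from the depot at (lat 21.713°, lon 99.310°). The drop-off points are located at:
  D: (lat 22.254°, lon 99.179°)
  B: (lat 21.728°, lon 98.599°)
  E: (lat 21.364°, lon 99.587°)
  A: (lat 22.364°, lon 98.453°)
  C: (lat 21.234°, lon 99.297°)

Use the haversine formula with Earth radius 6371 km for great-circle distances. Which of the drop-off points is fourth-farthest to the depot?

C

Distances from the depot ((lat 21.713°, lon 99.310°)):
A: 114.2 km
B: 73.5 km
D: 61.7 km
C: 53.3 km
E: 48.2 km
The fourth-farthest is C at 53.3 km.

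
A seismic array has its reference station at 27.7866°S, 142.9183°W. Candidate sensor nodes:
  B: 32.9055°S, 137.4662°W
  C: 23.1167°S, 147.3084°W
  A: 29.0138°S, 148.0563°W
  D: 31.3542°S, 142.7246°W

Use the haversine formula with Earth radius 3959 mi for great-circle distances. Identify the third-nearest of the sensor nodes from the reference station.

C

Distance to each, sorted:
D: 246.8 mi
A: 323.6 mi
C: 423.2 mi
B: 480.3 mi
The third-nearest is C at 423.2 mi.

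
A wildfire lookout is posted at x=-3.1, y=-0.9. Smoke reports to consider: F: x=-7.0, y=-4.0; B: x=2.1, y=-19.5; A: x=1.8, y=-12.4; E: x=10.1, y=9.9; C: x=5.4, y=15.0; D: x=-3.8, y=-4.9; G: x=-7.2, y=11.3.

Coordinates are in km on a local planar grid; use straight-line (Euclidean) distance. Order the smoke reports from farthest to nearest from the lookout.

B, C, E, G, A, F, D

Distance from the lookout at x=-3.1, y=-0.9 to each:
B x=2.1, y=-19.5: 19.3 km
C x=5.4, y=15.0: 18.0 km
E x=10.1, y=9.9: 17.1 km
G x=-7.2, y=11.3: 12.9 km
A x=1.8, y=-12.4: 12.5 km
F x=-7.0, y=-4.0: 5.0 km
D x=-3.8, y=-4.9: 4.1 km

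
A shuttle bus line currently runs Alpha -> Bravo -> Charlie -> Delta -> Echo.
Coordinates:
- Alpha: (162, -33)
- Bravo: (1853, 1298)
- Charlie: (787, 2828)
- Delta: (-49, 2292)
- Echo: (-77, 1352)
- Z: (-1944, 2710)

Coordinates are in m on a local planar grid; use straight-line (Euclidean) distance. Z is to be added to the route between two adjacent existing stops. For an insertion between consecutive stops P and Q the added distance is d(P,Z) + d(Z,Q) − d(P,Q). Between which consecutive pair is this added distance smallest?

between Delta and Echo

Added distance for inserting Z between each consecutive pair:
Alpha–Bravo: 5357.3 m
Bravo–Charlie: 4919.9 m
Charlie–Delta: 3681.0 m
Delta–Echo: 3308.8 m
Smallest added distance is 3308.8 m, inserting between Delta and Echo.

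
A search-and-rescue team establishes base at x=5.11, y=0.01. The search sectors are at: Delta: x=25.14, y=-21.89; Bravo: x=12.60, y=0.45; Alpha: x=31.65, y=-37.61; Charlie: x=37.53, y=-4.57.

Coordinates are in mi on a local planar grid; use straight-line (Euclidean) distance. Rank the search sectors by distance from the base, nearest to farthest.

Bravo, Delta, Charlie, Alpha

Distances from the base:
Bravo x=12.60, y=0.45: 7.5 mi
Delta x=25.14, y=-21.89: 29.7 mi
Charlie x=37.53, y=-4.57: 32.7 mi
Alpha x=31.65, y=-37.61: 46.0 mi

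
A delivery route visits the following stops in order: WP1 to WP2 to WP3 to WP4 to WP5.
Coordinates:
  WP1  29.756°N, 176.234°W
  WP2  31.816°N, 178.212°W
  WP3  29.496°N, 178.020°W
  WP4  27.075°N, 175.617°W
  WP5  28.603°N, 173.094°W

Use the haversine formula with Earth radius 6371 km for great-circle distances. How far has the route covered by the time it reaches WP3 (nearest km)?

556 km

Leg distances:
WP1→WP2: 296.9 km  (cumulative 296.9 km)
WP2→WP3: 258.6 km  (cumulative 555.5 km)
Cumulative distance at WP3 ≈ 556 km.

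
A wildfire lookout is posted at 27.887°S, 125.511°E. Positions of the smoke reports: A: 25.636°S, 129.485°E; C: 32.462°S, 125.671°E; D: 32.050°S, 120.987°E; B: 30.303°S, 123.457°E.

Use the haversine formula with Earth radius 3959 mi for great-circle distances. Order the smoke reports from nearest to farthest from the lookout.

B, A, C, D

Distance from the lookout at 27.887°S, 125.511°E to each:
B 30.303°S, 123.457°E: 208.0 mi
A 25.636°S, 129.485°E: 290.3 mi
C 32.462°S, 125.671°E: 316.3 mi
D 32.050°S, 120.987°E: 395.0 mi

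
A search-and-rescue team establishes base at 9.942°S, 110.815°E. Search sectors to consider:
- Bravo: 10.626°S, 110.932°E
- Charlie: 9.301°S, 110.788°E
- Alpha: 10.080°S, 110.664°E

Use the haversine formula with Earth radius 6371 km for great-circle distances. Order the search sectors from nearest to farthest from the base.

Distance from the base at 9.942°S, 110.815°E to each:
Alpha 10.080°S, 110.664°E: 22.6 km
Charlie 9.301°S, 110.788°E: 71.3 km
Bravo 10.626°S, 110.932°E: 77.1 km

Alpha, Charlie, Bravo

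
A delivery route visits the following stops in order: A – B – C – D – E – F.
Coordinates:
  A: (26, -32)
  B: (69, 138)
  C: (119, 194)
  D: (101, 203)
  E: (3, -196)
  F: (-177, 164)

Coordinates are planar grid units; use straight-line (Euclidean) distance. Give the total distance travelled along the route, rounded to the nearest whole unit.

Leg distances:
A→B: 175.4  (cumulative 175.4)
B→C: 75.1  (cumulative 250.4)
C→D: 20.1  (cumulative 270.6)
D→E: 410.9  (cumulative 681.4)
E→F: 402.5  (cumulative 1083.9)
Total route length ≈ 1084.

1084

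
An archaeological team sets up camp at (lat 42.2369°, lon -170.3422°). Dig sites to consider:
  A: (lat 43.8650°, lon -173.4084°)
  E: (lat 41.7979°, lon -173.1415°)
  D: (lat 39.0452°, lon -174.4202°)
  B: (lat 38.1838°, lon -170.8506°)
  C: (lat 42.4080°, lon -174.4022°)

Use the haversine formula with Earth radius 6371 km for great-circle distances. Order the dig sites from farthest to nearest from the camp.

Computing each great-circle distance from (lat 42.2369°, lon -170.3422°):
D (lat 39.0452°, lon -174.4202°): 494.2 km
B (lat 38.1838°, lon -170.8506°): 452.7 km
C (lat 42.4080°, lon -174.4022°): 334.3 km
A (lat 43.8650°, lon -173.4084°): 307.9 km
E (lat 41.7979°, lon -173.1415°): 236.3 km

D, B, C, A, E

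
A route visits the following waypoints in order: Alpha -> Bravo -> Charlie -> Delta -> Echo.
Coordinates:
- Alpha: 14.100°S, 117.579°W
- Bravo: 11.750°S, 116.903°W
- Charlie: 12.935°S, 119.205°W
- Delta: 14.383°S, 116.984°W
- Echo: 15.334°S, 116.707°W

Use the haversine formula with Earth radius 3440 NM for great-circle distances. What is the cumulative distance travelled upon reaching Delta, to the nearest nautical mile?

Leg distances:
Alpha→Bravo: 146.5 NM  (cumulative 146.5 NM)
Bravo→Charlie: 152.6 NM  (cumulative 299.1 NM)
Charlie→Delta: 156.0 NM  (cumulative 455.2 NM)
Cumulative distance at Delta ≈ 455 NM.

455 NM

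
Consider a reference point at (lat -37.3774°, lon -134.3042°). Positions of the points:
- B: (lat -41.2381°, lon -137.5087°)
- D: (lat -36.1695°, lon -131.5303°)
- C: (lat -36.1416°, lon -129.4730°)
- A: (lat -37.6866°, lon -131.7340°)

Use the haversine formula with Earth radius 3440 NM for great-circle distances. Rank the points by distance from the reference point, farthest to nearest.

B, C, D, A

Distance from the reference point at (lat -37.3774°, lon -134.3042°) to each:
B (lat -41.2381°, lon -137.5087°): 275.4 NM
C (lat -36.1416°, lon -129.4730°): 243.9 NM
D (lat -36.1695°, lon -131.5303°): 151.8 NM
A (lat -37.6866°, lon -131.7340°): 123.8 NM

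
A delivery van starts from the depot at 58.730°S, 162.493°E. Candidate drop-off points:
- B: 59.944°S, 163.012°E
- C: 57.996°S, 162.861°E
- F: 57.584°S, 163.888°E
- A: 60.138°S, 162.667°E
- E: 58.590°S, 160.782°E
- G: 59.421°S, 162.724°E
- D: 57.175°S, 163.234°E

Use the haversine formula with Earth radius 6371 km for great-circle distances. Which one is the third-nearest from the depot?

Distances from the depot (58.730°S, 162.493°E):
G: 78.0 km
C: 84.4 km
E: 100.2 km
B: 138.2 km
F: 151.4 km
A: 156.9 km
D: 178.3 km
The third-nearest is E at 100.2 km.

E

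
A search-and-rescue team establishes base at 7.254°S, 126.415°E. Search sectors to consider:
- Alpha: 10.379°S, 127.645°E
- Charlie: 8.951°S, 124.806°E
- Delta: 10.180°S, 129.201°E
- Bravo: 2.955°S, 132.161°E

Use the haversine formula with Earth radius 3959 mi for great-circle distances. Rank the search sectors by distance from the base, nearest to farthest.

Charlie, Alpha, Delta, Bravo

Computing each great-circle distance from 7.254°S, 126.415°E:
Charlie 8.951°S, 124.806°E: 160.8 mi
Alpha 10.379°S, 127.645°E: 231.7 mi
Delta 10.180°S, 129.201°E: 277.6 mi
Bravo 2.955°S, 132.161°E: 494.5 mi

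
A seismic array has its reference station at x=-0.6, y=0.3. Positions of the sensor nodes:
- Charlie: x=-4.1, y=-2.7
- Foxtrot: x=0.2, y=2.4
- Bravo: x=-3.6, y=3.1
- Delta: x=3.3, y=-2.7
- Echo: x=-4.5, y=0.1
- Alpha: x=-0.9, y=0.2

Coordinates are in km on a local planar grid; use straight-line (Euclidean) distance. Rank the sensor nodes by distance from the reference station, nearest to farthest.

Distance from the reference station at x=-0.6, y=0.3 to each:
Alpha x=-0.9, y=0.2: 0.3 km
Foxtrot x=0.2, y=2.4: 2.2 km
Echo x=-4.5, y=0.1: 3.9 km
Bravo x=-3.6, y=3.1: 4.1 km
Charlie x=-4.1, y=-2.7: 4.6 km
Delta x=3.3, y=-2.7: 4.9 km

Alpha, Foxtrot, Echo, Bravo, Charlie, Delta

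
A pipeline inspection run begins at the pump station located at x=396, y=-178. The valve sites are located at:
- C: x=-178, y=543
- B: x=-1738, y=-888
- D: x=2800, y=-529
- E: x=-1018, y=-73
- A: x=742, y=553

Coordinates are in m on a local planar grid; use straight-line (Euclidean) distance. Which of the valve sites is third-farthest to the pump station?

E

Distance to each, sorted:
D: 2429.5 m
B: 2249.0 m
E: 1417.9 m
C: 921.6 m
A: 808.8 m
The third-farthest is E at 1417.9 m.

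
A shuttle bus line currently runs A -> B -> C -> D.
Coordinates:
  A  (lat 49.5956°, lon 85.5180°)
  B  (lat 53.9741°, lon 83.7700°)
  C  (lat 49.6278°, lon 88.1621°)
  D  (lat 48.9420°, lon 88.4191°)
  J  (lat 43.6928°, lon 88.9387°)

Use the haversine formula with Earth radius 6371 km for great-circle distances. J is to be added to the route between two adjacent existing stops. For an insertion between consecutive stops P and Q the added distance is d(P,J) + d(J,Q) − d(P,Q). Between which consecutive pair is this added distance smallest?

Added distance for inserting J between each consecutive pair:
A–B: 1408.1 km
B–C: 1296.3 km
C–D: 1169.1 km
Smallest added distance is 1169.1 km, inserting between C and D.

between C and D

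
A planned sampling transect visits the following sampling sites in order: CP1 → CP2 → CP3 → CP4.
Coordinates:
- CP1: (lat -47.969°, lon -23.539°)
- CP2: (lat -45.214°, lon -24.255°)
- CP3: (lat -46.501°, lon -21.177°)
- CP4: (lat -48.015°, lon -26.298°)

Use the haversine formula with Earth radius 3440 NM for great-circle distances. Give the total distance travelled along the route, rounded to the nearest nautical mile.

546 NM

Leg distances:
CP1→CP2: 168.0 NM  (cumulative 168.0 NM)
CP2→CP3: 150.1 NM  (cumulative 318.1 NM)
CP3→CP4: 227.6 NM  (cumulative 545.7 NM)
Total route length ≈ 546 NM.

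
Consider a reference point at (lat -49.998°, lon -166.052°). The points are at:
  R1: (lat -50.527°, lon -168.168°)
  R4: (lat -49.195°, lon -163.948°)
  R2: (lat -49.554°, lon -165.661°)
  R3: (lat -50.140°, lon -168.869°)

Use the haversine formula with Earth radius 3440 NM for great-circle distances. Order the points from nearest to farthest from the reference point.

R2, R1, R4, R3

Distance from the reference point at (lat -49.998°, lon -166.052°) to each:
R2 (lat -49.554°, lon -165.661°): 30.7 NM
R1 (lat -50.527°, lon -168.168°): 87.2 NM
R4 (lat -49.195°, lon -163.948°): 95.0 NM
R3 (lat -50.140°, lon -168.869°): 108.9 NM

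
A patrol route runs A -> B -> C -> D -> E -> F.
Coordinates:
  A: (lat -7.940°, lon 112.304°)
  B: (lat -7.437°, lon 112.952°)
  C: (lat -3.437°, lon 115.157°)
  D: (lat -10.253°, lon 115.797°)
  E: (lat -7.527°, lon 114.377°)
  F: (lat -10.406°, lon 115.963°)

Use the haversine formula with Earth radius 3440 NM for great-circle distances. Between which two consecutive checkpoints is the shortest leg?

Leg distances:
A→B: 49.0 NM
B→C: 273.9 NM
C→D: 411.0 NM
D→E: 184.1 NM
E→F: 196.8 NM
The shortest leg is A–B at 49.0 NM.

A–B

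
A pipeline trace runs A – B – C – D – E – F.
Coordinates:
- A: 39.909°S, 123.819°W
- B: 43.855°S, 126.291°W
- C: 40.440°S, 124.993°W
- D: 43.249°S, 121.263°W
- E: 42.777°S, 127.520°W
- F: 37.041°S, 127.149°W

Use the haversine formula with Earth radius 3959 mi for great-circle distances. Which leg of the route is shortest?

Leg distances:
A→B: 300.8 mi
B→C: 245.1 mi
C→D: 273.0 mi
D→E: 317.7 mi
E→F: 396.8 mi
The shortest leg is B–C at 245.1 mi.

B–C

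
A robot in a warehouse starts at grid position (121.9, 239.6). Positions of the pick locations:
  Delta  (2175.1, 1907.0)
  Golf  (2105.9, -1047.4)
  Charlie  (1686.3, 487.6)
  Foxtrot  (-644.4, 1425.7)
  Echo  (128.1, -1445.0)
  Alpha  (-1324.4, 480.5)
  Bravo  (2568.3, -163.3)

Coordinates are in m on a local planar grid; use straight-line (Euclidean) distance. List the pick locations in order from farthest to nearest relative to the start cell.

Delta, Bravo, Golf, Echo, Charlie, Alpha, Foxtrot

Computing each straight-line distance from (121.9, 239.6):
Delta (2175.1, 1907.0): 2645.0 m
Bravo (2568.3, -163.3): 2479.4 m
Golf (2105.9, -1047.4): 2364.9 m
Echo (128.1, -1445.0): 1684.6 m
Charlie (1686.3, 487.6): 1583.9 m
Alpha (-1324.4, 480.5): 1466.2 m
Foxtrot (-644.4, 1425.7): 1412.1 m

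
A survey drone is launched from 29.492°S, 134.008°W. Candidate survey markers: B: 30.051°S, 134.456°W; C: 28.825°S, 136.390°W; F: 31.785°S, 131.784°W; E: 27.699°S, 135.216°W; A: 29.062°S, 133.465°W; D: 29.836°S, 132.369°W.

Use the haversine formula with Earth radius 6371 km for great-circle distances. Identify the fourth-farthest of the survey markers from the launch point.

Distances from the launch point (29.492°S, 134.008°W):
F: 332.1 km
C: 242.9 km
E: 231.6 km
D: 162.9 km
B: 75.7 km
A: 71.1 km
The fourth-farthest is D at 162.9 km.

D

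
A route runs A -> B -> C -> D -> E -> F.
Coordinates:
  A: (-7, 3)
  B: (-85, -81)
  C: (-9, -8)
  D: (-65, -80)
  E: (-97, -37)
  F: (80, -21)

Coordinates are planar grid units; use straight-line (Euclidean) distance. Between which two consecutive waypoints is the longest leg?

E–F

Leg distances:
A→B: 114.6
B→C: 105.4
C→D: 91.2
D→E: 53.6
E→F: 177.7
The longest leg is E–F at 177.7.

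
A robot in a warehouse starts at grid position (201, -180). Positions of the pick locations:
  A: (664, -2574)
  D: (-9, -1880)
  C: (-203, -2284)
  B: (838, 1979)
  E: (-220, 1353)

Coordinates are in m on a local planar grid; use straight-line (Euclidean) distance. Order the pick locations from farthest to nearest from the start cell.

A, B, C, D, E

Distances from the start cell:
A (664, -2574): 2438.4 m
B (838, 1979): 2251.0 m
C (-203, -2284): 2142.4 m
D (-9, -1880): 1712.9 m
E (-220, 1353): 1589.8 m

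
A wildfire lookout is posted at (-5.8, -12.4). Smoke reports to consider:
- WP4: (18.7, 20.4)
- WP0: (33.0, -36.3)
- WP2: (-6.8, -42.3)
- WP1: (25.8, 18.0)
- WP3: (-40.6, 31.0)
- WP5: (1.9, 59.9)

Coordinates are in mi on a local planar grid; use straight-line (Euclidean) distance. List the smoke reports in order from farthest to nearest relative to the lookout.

WP5, WP3, WP0, WP1, WP4, WP2

Distance from the lookout at (-5.8, -12.4) to each:
WP5 (1.9, 59.9): 72.7 mi
WP3 (-40.6, 31.0): 55.6 mi
WP0 (33.0, -36.3): 45.6 mi
WP1 (25.8, 18.0): 43.8 mi
WP4 (18.7, 20.4): 40.9 mi
WP2 (-6.8, -42.3): 29.9 mi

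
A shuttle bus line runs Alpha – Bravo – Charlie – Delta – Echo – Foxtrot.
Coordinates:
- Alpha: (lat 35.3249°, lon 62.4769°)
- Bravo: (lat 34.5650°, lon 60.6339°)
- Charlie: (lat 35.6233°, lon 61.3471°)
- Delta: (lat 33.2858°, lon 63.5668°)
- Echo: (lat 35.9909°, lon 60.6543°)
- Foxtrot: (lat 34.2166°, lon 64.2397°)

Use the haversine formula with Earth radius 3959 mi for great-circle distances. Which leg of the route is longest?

Leg distances:
Alpha→Bravo: 116.8 mi
Bravo→Charlie: 83.5 mi
Charlie→Delta: 205.1 mi
Delta→Echo: 249.7 mi
Echo→Foxtrot: 236.8 mi
The longest leg is Delta–Echo at 249.7 mi.

Delta–Echo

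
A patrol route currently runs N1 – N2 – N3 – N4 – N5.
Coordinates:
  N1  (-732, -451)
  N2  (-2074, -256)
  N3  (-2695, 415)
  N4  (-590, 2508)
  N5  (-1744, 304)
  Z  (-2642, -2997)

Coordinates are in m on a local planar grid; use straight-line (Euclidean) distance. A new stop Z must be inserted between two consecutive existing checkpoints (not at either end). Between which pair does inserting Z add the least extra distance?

Added distance for inserting Z between each consecutive pair:
N1–N2: 4625.9 m
N2–N3: 5297.4 m
N3–N4: 6319.0 m
N4–N5: 6808.1 m
Smallest added distance is 4625.9 m, inserting between N1 and N2.

between N1 and N2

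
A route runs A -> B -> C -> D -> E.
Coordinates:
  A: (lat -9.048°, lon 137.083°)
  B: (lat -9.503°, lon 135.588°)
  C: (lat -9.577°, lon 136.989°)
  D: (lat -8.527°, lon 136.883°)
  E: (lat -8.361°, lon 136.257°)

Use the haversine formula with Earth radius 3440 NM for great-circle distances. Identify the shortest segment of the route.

D–E

Leg distances:
A→B: 92.7 NM
B→C: 83.1 NM
C→D: 63.4 NM
D→E: 38.5 NM
The shortest leg is D–E at 38.5 NM.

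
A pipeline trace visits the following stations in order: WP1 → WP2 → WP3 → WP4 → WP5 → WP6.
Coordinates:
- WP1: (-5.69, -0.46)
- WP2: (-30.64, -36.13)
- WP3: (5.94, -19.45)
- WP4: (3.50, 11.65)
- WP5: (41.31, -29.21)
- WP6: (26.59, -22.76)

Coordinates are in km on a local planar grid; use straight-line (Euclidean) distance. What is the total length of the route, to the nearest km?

187 km

Leg distances:
WP1→WP2: 43.5 km  (cumulative 43.5 km)
WP2→WP3: 40.2 km  (cumulative 83.7 km)
WP3→WP4: 31.2 km  (cumulative 114.9 km)
WP4→WP5: 55.7 km  (cumulative 170.6 km)
WP5→WP6: 16.1 km  (cumulative 186.7 km)
Total route length ≈ 187 km.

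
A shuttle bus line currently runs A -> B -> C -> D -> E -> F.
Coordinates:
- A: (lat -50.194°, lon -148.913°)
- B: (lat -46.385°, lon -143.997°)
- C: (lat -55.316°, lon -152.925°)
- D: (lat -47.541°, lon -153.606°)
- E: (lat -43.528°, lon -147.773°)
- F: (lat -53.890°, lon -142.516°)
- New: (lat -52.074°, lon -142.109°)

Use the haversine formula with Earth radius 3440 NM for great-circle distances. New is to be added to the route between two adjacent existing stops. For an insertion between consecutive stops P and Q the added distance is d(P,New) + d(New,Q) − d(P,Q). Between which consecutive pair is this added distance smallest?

between E and F

Added distance for inserting New between each consecutive pair:
A–B: 328.1 NM
B–C: 146.8 NM
C–D: 484.0 NM
D–E: 738.7 NM
E–F: 15.6 NM
Smallest added distance is 15.6 NM, inserting between E and F.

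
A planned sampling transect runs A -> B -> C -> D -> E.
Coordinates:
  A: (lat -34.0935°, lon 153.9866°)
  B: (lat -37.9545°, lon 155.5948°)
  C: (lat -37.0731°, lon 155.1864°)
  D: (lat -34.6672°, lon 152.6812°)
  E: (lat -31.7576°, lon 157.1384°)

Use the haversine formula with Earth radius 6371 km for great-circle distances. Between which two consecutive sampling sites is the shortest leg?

Leg distances:
A→B: 453.0 km
B→C: 104.4 km
C→D: 350.0 km
D→E: 525.8 km
The shortest leg is B–C at 104.4 km.

B–C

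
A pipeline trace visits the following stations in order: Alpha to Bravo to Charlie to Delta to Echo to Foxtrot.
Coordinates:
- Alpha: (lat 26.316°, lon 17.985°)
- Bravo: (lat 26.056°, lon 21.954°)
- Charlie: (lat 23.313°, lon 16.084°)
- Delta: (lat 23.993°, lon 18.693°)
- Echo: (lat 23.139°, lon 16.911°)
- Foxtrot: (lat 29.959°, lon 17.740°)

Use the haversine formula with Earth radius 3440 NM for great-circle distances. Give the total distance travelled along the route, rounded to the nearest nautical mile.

Leg distances:
Alpha→Bravo: 214.4 NM  (cumulative 214.4 NM)
Bravo→Charlie: 360.0 NM  (cumulative 574.4 NM)
Charlie→Delta: 149.2 NM  (cumulative 723.6 NM)
Delta→Echo: 110.7 NM  (cumulative 834.3 NM)
Echo→Foxtrot: 411.9 NM  (cumulative 1246.1 NM)
Total route length ≈ 1246 NM.

1246 NM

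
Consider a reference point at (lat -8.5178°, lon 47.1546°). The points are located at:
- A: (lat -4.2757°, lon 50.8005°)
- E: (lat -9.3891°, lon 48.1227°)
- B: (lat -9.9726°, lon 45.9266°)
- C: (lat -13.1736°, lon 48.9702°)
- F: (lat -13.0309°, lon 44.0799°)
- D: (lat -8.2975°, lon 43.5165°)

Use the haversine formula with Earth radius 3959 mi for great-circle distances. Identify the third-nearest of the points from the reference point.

D

Distances from the reference point ((lat -8.5178°, lon 47.1546°)):
E: 89.4 mi
B: 130.8 mi
D: 249.1 mi
C: 344.5 mi
F: 375.2 mi
A: 385.4 mi
The third-nearest is D at 249.1 mi.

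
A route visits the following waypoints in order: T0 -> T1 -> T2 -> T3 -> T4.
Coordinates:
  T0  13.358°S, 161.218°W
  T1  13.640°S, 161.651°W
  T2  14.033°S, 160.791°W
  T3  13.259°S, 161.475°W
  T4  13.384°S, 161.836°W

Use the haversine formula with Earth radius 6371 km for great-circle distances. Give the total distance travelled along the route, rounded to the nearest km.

Leg distances:
T0→T1: 56.3 km  (cumulative 56.3 km)
T1→T2: 102.6 km  (cumulative 159.0 km)
T2→T3: 113.4 km  (cumulative 272.4 km)
T3→T4: 41.5 km  (cumulative 313.9 km)
Total route length ≈ 314 km.

314 km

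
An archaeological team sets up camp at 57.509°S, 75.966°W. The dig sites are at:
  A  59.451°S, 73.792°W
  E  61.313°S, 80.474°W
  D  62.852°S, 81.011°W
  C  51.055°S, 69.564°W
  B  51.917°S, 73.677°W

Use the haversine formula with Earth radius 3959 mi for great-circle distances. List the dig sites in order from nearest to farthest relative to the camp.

Distances from the camp:
A 59.451°S, 73.792°W: 155.5 mi
E 61.313°S, 80.474°W: 306.8 mi
B 51.917°S, 73.677°W: 397.0 mi
D 62.852°S, 81.011°W: 407.6 mi
C 51.055°S, 69.564°W: 514.8 mi

A, E, B, D, C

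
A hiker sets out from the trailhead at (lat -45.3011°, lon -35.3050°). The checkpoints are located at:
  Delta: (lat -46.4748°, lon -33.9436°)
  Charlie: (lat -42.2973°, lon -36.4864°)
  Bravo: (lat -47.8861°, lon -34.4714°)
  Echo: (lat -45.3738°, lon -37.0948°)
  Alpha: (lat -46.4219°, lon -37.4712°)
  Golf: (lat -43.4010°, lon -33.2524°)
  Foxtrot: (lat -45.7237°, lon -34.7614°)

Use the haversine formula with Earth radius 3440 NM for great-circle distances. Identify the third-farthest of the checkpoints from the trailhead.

Distance to each, sorted:
Charlie: 187.5 NM
Bravo: 159.0 NM
Golf: 144.1 NM
Alpha: 112.8 NM
Delta: 90.6 NM
Echo: 75.7 NM
Foxtrot: 34.2 NM
The third-farthest is Golf at 144.1 NM.

Golf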